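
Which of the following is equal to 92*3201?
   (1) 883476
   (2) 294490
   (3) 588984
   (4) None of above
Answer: 4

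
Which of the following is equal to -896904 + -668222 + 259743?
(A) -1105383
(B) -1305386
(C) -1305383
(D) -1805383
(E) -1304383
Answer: C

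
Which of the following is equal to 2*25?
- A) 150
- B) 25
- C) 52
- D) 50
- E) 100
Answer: D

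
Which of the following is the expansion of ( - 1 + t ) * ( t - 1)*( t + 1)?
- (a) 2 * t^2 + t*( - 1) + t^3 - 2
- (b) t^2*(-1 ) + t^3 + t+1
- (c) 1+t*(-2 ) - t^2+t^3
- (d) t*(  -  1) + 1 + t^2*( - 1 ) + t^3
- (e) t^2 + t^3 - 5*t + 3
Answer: d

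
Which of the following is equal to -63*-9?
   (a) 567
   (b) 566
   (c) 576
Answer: a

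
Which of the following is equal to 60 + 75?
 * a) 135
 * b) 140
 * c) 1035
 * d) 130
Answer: a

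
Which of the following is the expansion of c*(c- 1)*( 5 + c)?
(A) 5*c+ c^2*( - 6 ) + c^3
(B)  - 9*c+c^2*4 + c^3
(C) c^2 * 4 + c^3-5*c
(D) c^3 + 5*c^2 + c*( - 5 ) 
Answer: C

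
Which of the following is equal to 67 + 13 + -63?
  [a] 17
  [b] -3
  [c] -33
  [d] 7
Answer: a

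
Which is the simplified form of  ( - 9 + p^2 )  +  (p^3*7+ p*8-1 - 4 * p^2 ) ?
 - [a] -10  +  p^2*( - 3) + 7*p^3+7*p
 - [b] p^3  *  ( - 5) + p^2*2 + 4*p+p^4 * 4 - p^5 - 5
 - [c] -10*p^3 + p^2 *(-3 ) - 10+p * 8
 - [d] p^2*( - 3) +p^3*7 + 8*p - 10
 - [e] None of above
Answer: d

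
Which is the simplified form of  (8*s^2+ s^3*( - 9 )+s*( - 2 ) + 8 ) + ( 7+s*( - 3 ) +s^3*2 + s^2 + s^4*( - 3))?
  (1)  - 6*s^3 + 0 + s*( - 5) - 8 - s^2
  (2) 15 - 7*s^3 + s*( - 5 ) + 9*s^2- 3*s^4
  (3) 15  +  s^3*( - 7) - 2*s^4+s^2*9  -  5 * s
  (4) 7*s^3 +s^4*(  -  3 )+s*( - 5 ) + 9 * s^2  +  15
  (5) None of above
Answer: 2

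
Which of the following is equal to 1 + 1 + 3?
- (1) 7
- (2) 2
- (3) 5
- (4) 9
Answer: 3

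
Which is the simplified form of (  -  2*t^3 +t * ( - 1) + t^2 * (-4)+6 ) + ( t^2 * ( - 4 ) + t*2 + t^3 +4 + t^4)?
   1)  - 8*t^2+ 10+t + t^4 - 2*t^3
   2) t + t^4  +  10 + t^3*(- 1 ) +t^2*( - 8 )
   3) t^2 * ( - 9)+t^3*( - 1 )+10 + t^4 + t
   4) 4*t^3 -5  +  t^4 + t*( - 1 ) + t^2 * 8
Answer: 2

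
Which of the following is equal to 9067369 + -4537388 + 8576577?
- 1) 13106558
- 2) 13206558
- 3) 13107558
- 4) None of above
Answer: 1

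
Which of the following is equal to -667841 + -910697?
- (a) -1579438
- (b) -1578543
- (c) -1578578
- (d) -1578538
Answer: d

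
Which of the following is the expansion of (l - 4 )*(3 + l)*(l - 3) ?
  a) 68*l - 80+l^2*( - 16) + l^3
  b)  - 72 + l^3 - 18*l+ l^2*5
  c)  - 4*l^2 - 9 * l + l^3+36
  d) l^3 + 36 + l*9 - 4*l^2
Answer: c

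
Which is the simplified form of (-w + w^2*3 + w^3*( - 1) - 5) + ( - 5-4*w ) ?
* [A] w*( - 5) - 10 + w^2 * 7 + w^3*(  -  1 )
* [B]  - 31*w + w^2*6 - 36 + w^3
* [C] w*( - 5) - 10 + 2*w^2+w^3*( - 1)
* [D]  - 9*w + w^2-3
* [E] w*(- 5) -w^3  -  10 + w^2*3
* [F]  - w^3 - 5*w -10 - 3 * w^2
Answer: E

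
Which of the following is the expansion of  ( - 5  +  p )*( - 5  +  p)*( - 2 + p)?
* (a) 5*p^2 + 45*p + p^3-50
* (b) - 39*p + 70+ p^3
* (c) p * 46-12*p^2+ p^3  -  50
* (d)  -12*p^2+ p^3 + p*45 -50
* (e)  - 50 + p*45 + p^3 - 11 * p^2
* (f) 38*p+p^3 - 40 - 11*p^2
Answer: d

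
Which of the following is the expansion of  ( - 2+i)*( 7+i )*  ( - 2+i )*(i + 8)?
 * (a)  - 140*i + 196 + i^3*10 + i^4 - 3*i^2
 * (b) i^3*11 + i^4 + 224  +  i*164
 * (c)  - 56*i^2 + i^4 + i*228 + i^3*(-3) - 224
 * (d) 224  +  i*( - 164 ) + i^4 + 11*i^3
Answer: d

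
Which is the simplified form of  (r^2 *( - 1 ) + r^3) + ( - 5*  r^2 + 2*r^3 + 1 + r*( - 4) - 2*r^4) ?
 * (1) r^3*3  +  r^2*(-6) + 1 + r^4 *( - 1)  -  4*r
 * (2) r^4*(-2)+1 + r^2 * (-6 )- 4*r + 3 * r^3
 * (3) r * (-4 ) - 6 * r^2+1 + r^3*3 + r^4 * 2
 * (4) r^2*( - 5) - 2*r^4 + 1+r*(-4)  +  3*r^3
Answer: 2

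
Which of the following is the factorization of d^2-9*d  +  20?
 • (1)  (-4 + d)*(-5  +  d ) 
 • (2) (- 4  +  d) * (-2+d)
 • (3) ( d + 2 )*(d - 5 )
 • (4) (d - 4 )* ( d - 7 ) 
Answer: 1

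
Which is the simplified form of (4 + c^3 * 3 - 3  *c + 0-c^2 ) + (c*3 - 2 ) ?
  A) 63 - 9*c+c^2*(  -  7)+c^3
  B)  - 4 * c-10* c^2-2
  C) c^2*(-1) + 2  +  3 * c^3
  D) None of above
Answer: C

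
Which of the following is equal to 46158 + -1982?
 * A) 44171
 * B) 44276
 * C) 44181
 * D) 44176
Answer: D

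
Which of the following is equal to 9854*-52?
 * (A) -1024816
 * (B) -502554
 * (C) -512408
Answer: C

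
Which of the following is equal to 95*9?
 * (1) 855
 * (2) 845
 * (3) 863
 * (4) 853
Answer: 1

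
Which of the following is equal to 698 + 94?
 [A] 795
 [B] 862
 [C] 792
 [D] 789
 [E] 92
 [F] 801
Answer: C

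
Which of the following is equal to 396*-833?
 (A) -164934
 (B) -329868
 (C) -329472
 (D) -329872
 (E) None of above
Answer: B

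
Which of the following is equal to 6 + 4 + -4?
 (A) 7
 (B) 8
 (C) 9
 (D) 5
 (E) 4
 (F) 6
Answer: F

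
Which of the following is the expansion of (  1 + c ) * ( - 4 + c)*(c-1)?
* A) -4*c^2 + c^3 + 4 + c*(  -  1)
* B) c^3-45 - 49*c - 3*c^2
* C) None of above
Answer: A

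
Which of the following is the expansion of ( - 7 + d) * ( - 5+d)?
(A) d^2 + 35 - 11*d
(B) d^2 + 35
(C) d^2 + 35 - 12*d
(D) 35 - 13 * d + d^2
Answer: C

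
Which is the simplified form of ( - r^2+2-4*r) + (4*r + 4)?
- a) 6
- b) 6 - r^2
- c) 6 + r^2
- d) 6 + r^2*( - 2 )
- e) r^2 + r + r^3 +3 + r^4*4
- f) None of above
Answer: b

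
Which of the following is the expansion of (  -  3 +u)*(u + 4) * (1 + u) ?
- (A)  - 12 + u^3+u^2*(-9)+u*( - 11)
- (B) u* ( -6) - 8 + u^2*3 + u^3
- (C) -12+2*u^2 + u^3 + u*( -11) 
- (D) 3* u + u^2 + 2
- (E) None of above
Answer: C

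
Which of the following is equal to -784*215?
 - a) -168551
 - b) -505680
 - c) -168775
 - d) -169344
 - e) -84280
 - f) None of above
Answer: f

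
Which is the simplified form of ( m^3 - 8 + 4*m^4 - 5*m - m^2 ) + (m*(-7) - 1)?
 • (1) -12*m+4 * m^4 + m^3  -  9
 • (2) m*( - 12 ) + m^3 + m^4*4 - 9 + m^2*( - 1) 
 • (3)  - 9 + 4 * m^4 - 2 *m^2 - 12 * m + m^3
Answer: 2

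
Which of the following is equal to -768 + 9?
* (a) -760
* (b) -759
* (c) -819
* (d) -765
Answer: b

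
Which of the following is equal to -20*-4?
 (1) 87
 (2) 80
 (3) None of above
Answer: 2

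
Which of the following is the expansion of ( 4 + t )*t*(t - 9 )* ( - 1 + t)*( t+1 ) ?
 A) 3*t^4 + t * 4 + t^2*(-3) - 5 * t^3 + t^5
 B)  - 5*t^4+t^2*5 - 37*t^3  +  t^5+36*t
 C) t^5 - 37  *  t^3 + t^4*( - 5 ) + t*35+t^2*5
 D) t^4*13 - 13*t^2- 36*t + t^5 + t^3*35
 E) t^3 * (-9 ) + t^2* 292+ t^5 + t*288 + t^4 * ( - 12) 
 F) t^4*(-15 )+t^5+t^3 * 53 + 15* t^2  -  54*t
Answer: B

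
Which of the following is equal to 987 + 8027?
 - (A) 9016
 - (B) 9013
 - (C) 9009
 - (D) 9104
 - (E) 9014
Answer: E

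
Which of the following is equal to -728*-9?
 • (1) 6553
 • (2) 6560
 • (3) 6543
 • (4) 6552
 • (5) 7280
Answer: 4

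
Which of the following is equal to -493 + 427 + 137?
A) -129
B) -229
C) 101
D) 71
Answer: D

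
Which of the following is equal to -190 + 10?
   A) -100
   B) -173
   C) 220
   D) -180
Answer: D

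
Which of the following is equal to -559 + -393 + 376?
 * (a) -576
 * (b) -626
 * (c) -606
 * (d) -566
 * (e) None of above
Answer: a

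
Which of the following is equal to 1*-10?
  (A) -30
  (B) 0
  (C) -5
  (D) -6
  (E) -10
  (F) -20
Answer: E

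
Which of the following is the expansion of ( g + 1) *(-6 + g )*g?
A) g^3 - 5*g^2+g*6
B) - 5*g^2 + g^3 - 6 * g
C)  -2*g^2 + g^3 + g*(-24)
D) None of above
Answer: B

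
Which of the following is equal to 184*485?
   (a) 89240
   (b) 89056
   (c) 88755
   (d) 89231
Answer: a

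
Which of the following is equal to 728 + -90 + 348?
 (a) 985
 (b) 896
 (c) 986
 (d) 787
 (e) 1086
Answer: c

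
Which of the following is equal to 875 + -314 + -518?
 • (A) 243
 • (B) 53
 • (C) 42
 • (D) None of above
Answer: D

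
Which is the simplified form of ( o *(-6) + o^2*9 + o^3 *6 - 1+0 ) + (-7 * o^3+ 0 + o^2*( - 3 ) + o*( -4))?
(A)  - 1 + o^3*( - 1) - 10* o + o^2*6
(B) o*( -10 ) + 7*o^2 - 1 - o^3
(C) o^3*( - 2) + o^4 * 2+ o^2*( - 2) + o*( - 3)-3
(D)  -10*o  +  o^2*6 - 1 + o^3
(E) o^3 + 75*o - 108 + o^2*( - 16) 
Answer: A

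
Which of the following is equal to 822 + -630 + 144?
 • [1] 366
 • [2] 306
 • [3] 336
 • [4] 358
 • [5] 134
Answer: 3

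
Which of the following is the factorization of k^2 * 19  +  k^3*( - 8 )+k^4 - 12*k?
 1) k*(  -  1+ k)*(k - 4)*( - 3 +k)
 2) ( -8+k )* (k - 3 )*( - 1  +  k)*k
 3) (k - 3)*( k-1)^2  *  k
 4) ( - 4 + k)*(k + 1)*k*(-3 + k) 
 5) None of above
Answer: 1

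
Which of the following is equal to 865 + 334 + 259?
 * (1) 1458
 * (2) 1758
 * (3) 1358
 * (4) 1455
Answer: 1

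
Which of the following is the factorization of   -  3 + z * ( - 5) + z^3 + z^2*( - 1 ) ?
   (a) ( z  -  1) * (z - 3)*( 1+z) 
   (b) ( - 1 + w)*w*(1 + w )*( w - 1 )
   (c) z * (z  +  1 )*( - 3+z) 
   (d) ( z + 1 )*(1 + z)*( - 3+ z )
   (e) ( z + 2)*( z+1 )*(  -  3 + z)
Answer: d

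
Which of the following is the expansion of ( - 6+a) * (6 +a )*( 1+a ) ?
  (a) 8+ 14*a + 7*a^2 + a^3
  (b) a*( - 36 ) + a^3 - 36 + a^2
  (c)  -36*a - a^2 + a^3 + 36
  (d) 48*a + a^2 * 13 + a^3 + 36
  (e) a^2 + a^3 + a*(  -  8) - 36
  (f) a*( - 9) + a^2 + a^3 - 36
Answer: b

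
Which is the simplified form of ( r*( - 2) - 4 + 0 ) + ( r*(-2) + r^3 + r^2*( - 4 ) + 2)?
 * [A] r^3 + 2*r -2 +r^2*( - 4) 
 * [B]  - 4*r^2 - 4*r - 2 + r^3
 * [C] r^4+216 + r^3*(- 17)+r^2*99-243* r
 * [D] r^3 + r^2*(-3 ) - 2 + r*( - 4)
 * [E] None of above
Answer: B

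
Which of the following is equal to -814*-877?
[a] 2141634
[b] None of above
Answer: b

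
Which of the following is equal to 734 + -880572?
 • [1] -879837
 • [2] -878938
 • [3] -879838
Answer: 3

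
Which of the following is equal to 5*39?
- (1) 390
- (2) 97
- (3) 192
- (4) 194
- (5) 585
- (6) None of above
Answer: 6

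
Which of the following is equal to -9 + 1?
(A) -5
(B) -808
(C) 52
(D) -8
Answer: D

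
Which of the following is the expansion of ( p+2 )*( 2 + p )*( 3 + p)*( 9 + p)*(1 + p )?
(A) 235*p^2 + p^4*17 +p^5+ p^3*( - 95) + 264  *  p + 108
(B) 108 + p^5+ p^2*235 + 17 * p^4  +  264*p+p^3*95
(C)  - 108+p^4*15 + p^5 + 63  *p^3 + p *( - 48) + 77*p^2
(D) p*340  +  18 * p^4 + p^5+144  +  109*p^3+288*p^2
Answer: B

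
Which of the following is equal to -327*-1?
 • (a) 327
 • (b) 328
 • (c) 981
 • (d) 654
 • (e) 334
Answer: a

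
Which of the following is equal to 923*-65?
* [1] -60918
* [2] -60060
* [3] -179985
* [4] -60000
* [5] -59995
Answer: 5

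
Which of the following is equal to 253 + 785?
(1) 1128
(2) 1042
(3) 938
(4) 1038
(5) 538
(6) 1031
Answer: 4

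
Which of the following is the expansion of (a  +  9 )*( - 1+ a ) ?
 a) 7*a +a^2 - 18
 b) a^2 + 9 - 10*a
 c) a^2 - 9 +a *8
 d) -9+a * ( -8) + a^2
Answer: c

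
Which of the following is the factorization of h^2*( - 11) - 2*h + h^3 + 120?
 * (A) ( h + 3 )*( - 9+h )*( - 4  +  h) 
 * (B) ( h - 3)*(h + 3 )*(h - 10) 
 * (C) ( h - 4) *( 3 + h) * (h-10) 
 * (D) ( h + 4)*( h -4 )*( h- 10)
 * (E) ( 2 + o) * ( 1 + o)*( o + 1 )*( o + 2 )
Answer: C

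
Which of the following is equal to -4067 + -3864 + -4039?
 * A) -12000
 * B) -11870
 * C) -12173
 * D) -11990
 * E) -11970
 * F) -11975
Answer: E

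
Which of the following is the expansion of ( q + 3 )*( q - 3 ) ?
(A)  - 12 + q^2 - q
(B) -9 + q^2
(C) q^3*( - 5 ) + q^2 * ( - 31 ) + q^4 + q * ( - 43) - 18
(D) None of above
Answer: B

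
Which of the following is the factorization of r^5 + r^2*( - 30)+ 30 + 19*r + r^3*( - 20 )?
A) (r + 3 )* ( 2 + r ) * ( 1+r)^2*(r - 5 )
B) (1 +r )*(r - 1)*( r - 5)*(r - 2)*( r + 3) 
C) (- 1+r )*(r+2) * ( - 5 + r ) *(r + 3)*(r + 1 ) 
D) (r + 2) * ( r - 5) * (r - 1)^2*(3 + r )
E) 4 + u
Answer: C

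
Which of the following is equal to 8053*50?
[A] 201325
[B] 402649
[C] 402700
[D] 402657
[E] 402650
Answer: E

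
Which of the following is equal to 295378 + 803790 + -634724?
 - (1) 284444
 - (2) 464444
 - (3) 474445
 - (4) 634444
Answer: 2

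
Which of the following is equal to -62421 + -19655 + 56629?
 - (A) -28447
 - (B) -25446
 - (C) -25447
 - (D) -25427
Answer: C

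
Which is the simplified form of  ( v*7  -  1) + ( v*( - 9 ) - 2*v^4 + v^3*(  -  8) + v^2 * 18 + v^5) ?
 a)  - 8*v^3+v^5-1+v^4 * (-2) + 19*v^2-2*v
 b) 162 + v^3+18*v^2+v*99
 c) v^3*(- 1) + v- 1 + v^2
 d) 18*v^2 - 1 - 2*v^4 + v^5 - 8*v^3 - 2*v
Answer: d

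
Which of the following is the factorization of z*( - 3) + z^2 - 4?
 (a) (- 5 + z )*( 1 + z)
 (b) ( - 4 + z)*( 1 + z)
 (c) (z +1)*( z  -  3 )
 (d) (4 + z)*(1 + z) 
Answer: b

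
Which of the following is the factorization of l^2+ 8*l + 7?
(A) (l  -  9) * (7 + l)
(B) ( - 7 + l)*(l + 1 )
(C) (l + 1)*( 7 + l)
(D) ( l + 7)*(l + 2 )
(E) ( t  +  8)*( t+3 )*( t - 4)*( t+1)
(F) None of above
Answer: C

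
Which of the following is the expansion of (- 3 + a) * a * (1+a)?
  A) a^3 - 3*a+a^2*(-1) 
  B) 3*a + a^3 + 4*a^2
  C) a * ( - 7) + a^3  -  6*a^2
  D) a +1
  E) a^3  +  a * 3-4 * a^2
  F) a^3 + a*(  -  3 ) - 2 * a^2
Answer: F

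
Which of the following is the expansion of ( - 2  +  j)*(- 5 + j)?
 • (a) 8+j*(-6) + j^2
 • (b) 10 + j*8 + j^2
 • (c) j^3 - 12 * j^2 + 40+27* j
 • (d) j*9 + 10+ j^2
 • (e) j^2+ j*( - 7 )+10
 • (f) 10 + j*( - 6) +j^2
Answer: e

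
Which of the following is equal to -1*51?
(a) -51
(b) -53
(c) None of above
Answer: a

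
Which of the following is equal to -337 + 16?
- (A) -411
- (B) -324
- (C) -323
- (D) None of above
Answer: D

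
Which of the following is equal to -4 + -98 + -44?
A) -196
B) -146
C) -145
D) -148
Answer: B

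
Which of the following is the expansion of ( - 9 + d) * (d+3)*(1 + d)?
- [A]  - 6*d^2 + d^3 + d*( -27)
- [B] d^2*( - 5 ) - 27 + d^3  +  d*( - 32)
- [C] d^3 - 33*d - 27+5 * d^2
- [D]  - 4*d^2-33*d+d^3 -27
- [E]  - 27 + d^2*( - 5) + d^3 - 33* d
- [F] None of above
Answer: E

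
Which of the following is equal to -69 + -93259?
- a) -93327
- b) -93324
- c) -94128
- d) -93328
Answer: d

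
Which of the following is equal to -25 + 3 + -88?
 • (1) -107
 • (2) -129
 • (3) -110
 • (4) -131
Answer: 3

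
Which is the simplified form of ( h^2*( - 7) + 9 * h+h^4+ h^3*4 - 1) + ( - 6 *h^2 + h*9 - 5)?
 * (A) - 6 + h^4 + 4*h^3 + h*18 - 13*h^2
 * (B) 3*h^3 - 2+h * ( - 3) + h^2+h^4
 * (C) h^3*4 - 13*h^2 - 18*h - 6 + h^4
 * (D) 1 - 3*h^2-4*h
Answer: A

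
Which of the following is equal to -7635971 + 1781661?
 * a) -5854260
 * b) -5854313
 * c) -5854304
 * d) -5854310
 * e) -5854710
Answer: d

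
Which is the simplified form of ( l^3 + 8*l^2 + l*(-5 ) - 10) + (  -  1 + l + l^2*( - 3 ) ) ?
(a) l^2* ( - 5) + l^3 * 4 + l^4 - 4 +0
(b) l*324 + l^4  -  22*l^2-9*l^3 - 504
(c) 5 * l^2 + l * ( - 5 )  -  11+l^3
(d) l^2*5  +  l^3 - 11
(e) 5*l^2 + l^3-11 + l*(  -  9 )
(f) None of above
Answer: f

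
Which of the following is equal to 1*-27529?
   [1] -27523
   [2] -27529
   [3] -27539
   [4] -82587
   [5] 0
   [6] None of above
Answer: 2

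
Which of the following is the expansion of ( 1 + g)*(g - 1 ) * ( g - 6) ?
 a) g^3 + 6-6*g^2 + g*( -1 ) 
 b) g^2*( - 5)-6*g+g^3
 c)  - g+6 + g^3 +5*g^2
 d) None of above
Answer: a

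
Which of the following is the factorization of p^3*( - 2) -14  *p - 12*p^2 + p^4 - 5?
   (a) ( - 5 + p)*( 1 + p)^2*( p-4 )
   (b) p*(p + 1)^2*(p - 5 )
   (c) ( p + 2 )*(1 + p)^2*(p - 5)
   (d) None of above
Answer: d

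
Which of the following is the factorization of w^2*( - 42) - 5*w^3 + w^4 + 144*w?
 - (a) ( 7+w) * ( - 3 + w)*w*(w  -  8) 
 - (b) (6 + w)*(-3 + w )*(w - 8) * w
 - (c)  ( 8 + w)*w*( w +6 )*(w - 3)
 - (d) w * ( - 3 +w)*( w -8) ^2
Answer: b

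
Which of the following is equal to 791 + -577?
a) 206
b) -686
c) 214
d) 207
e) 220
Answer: c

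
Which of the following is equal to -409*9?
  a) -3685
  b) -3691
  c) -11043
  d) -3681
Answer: d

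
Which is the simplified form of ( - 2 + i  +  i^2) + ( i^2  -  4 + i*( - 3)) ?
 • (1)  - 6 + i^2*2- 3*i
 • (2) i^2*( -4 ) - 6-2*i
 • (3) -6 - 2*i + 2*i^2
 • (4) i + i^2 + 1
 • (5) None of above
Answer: 3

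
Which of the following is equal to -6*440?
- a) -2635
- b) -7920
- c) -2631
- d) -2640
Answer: d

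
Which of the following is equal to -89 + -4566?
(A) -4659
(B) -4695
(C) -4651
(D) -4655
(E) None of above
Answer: D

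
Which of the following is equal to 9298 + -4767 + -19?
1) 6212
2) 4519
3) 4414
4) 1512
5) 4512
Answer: 5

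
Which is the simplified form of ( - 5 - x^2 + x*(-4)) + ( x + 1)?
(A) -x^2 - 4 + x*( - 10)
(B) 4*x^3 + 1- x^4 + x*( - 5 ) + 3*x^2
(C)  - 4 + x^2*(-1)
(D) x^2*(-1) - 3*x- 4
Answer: D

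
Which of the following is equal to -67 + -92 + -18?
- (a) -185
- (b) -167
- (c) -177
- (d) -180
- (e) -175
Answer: c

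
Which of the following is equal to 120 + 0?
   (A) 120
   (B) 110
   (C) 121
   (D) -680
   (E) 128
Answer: A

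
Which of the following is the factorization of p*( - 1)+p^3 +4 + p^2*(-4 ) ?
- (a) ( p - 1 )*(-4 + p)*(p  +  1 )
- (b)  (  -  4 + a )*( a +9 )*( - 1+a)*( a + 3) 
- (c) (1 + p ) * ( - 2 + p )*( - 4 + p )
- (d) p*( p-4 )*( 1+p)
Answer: a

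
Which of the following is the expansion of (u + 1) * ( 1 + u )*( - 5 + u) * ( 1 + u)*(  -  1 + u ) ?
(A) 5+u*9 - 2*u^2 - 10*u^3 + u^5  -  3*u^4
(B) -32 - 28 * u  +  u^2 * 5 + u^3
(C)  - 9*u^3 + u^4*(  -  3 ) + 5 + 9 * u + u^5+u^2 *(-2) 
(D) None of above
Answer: A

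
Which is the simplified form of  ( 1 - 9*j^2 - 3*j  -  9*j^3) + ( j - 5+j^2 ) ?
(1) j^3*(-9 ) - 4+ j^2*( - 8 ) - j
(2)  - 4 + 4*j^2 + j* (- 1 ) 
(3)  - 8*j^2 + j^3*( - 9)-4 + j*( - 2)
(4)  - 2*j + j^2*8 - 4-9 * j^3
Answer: 3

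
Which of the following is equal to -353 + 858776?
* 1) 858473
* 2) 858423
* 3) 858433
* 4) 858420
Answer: 2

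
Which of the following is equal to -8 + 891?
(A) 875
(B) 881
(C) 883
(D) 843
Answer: C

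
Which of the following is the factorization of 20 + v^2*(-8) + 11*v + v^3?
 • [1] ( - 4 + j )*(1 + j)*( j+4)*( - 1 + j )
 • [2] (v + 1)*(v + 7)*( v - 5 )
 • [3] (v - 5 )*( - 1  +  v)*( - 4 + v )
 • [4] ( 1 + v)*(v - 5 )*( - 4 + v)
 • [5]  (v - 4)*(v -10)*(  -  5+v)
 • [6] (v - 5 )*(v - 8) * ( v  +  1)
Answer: 4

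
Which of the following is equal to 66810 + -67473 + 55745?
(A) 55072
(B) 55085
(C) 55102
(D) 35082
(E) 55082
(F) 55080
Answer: E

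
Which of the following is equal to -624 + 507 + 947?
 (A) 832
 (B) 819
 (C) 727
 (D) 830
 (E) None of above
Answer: D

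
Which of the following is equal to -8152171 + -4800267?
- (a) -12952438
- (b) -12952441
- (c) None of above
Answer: a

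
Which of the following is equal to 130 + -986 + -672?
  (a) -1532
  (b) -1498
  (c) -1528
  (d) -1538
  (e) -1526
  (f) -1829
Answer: c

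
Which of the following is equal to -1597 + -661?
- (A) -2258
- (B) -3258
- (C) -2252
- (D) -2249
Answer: A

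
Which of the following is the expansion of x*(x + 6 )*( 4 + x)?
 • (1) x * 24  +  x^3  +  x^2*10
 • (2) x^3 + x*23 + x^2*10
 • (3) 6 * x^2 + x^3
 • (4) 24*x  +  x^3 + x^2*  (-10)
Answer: 1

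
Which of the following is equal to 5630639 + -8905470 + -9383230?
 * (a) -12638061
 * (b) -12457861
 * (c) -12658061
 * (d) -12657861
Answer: c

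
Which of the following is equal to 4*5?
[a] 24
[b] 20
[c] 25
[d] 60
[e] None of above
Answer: b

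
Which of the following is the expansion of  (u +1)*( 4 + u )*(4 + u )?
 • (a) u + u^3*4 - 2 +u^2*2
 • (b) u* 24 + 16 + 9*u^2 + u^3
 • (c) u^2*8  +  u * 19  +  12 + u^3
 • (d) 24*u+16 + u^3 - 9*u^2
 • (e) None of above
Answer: b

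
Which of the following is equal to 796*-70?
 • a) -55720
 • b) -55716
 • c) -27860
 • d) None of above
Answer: a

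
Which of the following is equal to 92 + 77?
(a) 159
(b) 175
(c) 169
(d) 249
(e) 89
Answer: c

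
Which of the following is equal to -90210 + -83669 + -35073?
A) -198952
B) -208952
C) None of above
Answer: B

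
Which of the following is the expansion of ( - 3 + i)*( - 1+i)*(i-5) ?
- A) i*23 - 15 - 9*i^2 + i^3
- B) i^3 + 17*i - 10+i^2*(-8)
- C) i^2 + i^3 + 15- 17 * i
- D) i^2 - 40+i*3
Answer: A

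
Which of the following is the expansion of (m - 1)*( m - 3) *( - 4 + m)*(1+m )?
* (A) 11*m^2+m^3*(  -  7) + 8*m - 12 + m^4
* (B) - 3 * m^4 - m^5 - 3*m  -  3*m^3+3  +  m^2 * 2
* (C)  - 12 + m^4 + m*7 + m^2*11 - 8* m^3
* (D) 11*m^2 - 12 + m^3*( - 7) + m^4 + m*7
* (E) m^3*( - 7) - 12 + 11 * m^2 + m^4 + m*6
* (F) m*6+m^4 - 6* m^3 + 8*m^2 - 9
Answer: D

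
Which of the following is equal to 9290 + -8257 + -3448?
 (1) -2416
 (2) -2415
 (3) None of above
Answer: 2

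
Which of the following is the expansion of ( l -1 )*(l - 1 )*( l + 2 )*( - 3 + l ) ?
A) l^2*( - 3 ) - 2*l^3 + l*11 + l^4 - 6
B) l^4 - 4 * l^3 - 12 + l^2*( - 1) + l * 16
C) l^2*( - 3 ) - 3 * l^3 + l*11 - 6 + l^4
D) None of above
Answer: C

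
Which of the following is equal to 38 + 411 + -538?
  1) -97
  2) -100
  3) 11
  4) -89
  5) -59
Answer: 4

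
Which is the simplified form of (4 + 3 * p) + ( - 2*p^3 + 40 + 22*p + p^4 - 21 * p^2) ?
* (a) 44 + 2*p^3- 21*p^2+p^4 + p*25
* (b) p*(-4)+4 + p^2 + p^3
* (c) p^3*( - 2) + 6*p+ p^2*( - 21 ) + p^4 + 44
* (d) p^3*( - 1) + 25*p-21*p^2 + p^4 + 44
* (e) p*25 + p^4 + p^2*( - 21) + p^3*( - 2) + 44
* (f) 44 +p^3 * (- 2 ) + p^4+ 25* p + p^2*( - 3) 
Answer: e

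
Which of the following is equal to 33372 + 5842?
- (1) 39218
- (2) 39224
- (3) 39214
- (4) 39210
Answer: 3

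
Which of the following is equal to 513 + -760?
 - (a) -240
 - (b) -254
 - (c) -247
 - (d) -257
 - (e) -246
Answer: c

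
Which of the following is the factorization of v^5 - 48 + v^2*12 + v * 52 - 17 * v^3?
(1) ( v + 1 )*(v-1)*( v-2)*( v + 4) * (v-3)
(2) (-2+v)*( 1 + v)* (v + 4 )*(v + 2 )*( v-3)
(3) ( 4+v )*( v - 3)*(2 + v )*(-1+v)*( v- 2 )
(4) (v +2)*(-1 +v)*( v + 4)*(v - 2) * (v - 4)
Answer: 3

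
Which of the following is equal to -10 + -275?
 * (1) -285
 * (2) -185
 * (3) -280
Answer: 1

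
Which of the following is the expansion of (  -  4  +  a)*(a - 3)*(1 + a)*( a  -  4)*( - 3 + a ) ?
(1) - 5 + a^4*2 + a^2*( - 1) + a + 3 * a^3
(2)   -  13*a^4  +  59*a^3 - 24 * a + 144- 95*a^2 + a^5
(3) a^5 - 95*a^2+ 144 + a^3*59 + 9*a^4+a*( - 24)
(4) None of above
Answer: 2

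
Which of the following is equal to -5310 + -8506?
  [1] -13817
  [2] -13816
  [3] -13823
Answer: 2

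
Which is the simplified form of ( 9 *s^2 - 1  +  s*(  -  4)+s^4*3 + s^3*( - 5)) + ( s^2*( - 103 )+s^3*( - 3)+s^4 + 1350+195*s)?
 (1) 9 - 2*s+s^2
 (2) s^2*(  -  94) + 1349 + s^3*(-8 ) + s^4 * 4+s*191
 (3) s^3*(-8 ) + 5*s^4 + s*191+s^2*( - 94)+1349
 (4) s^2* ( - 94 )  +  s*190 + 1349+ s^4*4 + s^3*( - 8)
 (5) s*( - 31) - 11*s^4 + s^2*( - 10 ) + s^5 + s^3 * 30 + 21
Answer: 2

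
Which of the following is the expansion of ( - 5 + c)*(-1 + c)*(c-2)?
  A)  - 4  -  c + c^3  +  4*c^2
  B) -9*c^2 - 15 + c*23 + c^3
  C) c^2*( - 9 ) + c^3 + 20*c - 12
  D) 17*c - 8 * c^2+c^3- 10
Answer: D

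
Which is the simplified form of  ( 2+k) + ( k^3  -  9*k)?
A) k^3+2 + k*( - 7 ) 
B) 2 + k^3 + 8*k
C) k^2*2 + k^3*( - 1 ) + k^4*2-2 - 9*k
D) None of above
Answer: D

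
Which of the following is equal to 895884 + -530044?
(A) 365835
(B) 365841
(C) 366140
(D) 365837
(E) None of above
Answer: E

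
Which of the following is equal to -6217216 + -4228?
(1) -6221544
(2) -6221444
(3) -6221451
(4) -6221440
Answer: 2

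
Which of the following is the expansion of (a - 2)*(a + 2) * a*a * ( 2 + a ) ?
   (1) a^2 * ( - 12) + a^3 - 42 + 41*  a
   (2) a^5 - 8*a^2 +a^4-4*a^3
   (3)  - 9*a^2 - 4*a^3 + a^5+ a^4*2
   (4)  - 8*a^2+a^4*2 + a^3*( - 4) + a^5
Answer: 4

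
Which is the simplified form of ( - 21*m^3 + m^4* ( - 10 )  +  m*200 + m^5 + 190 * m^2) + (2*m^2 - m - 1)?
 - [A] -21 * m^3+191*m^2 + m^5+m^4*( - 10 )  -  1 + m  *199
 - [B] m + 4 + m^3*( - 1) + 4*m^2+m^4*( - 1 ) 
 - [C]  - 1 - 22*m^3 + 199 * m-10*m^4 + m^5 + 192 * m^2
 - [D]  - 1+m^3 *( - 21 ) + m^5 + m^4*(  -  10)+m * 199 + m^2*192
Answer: D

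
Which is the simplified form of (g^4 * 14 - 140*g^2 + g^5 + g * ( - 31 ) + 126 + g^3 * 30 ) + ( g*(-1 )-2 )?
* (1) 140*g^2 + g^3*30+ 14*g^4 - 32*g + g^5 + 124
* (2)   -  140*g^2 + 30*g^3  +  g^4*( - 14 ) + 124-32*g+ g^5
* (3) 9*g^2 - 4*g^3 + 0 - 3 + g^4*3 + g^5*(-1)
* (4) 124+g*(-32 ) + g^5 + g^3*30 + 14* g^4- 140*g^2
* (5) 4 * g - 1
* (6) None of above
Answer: 4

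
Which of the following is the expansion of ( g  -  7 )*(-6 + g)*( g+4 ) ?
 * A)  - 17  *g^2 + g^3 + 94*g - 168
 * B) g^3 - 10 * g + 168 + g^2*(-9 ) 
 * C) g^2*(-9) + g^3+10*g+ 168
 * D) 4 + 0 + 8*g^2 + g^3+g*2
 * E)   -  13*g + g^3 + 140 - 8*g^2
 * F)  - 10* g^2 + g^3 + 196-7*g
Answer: B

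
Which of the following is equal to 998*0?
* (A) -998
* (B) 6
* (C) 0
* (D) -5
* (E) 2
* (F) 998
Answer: C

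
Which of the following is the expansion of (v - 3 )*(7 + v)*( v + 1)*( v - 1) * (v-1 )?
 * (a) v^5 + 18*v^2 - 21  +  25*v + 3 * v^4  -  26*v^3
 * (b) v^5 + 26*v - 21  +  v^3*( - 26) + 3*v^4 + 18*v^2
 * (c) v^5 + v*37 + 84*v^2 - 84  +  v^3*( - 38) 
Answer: a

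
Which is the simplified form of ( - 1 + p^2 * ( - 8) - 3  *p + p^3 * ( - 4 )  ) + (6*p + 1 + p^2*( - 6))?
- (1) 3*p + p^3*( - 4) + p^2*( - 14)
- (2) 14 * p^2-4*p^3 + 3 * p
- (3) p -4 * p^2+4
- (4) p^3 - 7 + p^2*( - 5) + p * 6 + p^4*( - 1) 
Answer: 1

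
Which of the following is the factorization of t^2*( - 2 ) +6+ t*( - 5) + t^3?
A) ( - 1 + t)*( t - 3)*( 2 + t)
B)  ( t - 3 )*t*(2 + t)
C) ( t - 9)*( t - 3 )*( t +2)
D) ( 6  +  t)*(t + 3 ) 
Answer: A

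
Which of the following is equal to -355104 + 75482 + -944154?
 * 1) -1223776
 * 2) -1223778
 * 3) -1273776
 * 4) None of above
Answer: 1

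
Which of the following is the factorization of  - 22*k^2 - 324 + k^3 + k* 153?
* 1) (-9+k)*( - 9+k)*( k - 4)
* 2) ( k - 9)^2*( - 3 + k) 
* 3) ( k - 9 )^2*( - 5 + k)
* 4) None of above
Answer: 1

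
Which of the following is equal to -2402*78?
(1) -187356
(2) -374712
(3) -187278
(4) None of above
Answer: 1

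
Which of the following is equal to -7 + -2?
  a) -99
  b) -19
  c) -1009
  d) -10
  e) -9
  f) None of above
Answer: e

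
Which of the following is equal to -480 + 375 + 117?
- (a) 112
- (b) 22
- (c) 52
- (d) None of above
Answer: d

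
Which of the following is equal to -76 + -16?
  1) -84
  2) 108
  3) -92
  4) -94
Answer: 3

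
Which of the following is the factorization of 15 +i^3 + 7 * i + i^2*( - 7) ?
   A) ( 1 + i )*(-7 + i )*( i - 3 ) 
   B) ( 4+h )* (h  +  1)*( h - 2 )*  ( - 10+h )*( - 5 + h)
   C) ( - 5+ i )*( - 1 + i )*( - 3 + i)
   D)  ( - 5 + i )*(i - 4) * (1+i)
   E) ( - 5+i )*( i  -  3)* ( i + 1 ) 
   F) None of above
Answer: E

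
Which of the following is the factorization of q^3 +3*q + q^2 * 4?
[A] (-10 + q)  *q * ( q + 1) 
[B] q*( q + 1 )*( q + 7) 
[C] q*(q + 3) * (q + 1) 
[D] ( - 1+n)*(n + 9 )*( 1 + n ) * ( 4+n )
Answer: C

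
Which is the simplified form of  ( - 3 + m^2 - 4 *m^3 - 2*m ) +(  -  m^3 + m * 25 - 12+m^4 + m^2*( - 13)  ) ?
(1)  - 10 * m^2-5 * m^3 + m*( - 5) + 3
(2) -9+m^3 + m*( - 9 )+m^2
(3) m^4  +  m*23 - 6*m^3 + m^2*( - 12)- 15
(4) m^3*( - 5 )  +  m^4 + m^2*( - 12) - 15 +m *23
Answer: 4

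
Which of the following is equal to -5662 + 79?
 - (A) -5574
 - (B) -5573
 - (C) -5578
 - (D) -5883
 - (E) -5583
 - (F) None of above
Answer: E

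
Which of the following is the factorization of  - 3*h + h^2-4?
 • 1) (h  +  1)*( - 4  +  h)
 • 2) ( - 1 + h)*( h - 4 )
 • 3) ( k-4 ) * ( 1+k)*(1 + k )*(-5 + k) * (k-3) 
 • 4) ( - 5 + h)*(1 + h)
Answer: 1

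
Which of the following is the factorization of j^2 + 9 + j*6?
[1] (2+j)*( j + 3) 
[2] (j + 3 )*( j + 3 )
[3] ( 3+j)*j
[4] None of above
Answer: 2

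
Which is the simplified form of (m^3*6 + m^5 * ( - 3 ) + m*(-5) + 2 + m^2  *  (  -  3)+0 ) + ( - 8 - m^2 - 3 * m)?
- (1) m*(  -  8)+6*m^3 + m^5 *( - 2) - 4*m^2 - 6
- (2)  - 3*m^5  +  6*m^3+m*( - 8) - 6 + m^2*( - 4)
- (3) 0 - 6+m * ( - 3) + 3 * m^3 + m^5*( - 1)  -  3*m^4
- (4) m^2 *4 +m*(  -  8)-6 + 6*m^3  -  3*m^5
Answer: 2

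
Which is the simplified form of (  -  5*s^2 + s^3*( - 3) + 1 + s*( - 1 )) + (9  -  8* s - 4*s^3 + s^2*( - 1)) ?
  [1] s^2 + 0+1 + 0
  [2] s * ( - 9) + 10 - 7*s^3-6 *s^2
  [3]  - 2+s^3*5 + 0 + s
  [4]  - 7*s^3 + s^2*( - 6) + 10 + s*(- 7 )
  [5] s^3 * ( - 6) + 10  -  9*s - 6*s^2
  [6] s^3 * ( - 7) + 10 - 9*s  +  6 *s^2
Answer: 2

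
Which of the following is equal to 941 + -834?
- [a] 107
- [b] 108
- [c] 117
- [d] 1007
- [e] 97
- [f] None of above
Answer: a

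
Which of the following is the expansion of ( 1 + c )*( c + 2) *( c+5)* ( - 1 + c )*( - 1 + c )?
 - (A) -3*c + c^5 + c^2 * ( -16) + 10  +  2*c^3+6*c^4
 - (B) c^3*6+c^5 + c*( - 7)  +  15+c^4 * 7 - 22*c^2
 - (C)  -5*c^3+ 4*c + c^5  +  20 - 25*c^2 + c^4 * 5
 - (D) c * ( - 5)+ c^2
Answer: A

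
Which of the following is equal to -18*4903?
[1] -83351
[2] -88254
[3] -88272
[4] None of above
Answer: 2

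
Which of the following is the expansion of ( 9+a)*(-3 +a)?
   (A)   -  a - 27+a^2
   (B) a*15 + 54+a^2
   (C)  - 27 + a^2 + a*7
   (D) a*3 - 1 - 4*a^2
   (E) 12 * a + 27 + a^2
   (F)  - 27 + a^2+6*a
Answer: F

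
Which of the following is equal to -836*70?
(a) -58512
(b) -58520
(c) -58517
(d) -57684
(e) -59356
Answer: b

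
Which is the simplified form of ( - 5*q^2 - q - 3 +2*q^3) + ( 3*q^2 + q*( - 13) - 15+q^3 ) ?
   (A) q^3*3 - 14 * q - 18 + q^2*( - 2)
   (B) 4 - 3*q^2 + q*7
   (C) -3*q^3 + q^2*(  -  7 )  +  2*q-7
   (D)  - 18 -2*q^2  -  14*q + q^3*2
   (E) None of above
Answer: A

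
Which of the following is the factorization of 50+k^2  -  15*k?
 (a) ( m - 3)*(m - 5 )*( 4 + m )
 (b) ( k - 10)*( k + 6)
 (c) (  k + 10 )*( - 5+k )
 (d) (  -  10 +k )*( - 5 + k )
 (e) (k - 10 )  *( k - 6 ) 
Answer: d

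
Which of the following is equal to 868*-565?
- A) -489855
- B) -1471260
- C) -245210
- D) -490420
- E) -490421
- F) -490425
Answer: D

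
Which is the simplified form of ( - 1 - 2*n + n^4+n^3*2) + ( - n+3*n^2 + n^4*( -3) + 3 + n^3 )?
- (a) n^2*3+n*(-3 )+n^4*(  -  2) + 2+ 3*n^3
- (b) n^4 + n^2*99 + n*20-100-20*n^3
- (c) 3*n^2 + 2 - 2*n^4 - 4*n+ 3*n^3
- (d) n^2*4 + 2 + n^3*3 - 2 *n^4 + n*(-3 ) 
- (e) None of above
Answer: a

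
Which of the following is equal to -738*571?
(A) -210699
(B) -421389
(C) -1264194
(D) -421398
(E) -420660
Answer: D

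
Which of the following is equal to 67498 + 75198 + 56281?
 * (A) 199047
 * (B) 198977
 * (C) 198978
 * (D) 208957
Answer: B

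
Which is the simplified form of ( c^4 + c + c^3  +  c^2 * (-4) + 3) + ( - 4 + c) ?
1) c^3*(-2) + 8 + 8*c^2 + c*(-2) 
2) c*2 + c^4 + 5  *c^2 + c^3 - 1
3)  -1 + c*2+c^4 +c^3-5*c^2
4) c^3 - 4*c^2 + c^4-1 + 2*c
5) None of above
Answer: 4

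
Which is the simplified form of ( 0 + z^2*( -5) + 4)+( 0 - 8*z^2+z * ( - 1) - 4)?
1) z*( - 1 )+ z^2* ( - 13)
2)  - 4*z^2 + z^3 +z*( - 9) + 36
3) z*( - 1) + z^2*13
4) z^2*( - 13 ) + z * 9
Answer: 1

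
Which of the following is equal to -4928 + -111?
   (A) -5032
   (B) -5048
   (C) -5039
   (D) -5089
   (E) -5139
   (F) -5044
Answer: C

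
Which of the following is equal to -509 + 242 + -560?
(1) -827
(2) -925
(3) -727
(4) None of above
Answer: 1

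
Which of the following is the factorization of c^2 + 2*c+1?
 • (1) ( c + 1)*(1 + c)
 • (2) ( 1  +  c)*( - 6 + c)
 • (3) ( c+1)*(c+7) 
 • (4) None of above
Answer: 1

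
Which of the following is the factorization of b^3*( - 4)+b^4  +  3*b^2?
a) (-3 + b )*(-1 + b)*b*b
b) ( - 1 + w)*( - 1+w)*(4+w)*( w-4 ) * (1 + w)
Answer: a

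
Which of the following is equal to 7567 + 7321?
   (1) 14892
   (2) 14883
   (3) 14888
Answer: 3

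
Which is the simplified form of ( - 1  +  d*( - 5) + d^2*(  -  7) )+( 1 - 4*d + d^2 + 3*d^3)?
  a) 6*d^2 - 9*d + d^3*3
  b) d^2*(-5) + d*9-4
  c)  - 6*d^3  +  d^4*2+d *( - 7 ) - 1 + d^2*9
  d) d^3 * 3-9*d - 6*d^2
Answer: d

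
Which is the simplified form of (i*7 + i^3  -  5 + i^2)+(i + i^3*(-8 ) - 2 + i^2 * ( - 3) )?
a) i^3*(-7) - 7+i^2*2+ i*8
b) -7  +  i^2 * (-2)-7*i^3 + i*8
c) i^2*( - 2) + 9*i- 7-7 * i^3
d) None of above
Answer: b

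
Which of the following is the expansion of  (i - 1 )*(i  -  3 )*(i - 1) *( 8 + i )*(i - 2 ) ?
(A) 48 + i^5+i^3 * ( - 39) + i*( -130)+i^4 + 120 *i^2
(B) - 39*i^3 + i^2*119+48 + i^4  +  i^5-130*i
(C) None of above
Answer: B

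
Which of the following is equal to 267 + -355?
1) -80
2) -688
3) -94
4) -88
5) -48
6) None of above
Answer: 4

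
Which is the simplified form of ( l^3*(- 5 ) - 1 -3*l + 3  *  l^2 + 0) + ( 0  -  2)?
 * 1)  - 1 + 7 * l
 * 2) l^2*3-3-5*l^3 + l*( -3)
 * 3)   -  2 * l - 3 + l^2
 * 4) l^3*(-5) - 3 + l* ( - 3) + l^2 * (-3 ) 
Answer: 2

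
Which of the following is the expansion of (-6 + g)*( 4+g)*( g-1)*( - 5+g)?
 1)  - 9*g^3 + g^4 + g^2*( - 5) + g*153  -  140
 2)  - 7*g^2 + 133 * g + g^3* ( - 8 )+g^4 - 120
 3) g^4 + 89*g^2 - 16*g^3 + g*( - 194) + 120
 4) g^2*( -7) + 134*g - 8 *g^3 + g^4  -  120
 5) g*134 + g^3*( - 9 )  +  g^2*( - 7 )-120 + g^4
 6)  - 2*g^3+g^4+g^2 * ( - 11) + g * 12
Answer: 4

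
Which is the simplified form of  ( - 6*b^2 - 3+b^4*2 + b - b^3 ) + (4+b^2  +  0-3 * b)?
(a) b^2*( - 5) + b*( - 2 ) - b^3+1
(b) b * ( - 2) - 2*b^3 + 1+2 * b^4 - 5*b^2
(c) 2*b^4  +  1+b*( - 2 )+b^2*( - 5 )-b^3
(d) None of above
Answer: c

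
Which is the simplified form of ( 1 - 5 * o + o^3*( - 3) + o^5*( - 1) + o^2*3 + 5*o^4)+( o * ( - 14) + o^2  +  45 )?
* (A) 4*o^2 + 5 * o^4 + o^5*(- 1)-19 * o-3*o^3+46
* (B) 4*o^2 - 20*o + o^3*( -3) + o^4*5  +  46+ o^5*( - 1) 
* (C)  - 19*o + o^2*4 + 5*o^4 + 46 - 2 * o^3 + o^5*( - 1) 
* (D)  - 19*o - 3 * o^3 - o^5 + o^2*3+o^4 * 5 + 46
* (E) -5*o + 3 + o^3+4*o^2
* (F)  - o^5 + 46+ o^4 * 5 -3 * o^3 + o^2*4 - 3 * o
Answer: A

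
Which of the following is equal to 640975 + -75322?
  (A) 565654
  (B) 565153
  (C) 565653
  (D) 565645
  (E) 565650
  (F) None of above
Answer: C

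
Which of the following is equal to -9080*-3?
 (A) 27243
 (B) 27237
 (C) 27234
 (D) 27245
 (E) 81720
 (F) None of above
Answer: F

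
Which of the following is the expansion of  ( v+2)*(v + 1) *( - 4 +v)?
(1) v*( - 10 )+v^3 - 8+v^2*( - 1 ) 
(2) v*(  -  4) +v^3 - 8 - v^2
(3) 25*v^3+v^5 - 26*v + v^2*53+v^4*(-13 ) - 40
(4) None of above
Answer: 1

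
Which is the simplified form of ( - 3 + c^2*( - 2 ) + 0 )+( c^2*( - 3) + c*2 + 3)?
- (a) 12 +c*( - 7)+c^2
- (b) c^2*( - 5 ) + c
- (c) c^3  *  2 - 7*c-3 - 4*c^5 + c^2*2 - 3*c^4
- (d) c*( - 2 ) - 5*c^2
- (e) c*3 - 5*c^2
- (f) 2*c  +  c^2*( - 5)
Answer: f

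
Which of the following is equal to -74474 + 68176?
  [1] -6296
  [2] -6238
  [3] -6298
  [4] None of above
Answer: 3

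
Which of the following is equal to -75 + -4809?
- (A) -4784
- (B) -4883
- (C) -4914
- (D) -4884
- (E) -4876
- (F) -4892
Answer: D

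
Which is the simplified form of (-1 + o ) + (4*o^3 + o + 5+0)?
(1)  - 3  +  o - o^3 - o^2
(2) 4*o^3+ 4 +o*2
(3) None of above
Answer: 2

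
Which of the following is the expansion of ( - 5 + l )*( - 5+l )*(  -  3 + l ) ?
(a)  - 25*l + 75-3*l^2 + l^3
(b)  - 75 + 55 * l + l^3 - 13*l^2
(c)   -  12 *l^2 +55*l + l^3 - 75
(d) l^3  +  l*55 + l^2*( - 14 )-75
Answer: b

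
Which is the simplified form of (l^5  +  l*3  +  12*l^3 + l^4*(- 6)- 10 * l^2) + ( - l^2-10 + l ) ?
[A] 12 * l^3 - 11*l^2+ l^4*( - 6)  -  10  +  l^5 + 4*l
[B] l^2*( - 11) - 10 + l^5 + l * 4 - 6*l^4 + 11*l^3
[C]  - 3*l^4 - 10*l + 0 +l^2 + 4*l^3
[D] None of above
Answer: A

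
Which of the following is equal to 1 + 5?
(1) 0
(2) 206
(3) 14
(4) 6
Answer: 4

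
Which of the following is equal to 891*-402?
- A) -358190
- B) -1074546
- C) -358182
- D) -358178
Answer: C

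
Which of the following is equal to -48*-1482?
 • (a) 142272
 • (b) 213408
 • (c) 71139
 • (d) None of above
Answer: d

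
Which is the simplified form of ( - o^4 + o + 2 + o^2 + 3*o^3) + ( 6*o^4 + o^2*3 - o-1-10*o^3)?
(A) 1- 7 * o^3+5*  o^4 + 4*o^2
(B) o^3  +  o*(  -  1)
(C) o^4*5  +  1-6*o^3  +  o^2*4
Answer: A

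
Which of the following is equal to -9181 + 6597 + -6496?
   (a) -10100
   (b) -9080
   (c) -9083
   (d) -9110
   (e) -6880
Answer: b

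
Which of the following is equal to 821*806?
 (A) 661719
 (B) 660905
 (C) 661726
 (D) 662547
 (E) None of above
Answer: C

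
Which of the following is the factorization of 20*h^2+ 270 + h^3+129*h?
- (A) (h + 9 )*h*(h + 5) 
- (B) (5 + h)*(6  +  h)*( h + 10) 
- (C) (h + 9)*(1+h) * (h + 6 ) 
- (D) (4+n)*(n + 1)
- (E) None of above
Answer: E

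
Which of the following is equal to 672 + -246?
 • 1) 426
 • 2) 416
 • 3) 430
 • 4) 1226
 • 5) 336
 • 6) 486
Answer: 1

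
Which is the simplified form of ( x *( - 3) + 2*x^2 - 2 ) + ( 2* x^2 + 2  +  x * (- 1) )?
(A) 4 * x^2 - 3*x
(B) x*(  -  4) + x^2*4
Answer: B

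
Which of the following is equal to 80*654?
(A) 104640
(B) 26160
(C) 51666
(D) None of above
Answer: D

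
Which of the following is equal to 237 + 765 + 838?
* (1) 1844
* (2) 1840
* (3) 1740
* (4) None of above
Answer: 2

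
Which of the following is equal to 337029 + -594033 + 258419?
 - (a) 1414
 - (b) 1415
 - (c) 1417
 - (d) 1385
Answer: b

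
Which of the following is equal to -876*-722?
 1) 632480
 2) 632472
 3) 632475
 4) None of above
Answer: 2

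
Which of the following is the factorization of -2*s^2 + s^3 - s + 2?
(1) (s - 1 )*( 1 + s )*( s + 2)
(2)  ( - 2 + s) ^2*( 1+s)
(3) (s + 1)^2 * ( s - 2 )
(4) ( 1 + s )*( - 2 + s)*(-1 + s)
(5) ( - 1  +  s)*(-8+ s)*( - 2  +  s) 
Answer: 4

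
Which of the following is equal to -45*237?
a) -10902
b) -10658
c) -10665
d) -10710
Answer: c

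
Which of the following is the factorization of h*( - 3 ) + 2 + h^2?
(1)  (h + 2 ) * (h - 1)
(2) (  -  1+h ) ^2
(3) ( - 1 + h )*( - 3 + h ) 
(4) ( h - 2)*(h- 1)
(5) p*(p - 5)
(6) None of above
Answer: 4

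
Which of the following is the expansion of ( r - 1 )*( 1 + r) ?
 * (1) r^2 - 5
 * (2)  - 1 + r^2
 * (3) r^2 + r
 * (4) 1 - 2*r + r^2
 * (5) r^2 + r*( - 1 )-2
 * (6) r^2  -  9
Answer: 2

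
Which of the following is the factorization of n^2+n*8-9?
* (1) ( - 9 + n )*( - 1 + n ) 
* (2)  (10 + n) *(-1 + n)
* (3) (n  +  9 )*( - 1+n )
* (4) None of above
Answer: 3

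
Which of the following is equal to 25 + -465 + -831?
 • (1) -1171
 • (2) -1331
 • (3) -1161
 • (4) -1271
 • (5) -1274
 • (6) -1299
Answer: 4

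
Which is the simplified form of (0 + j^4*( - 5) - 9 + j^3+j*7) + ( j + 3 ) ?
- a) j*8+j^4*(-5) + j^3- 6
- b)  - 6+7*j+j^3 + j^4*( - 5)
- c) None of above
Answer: a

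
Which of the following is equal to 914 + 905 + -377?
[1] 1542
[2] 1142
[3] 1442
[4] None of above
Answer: 3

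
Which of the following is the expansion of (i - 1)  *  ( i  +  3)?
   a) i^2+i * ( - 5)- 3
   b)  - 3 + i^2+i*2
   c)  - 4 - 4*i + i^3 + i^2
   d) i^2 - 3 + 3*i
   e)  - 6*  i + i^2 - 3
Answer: b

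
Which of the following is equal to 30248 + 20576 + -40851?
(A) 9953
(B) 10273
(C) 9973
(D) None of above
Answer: C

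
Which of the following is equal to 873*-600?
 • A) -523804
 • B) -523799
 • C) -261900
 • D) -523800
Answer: D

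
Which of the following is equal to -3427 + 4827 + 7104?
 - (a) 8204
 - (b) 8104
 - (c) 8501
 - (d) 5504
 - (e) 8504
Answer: e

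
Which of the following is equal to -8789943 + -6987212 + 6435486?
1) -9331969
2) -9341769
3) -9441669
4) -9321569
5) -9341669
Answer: 5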